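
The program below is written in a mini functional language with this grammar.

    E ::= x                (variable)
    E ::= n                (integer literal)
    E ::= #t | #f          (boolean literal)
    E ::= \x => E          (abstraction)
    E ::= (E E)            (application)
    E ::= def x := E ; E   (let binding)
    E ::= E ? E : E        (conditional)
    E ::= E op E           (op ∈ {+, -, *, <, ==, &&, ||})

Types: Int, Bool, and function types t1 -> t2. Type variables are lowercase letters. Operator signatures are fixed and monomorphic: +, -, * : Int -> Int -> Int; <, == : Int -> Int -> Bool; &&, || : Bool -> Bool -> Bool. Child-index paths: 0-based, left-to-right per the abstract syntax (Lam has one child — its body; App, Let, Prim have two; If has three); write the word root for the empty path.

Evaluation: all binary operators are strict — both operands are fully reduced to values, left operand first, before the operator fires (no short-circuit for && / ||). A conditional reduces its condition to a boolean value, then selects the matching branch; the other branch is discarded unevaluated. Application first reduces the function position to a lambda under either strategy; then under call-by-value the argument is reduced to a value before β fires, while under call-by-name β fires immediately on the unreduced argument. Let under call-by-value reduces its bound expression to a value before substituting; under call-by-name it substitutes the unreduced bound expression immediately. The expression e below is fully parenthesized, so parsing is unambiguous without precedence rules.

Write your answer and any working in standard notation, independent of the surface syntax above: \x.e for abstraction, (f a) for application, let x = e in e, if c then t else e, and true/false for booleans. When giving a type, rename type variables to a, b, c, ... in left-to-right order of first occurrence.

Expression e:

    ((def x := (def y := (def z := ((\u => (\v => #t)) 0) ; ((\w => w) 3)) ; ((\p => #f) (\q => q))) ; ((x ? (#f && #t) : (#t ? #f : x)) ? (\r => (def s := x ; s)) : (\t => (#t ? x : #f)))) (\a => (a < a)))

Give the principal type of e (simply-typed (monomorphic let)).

Derivation:
\v._ : b -> Bool
\u._ : a -> b -> Bool
  unify a -> b -> Bool ~ Int -> c
  unify a ~ Int
  unify b -> Bool ~ c
_ _ : b -> Bool
let z : b -> Bool
w : d
\w._ : d -> d
  unify d -> d ~ Int -> e
  unify d ~ Int
  unify Int ~ e
_ _ : Int
let y : Int
\p._ : f -> Bool
q : g
\q._ : g -> g
  unify f -> Bool ~ (g -> g) -> h
  unify f ~ g -> g
  unify Bool ~ h
_ _ : Bool
let x : Bool
x : Bool
  unify Bool ~ Bool
  unify Bool ~ Bool
  unify Bool ~ Bool
  unify Bool ~ Bool
x : Bool
  unify Bool ~ Bool
  unify Bool ~ Bool
  unify Bool ~ Bool
x : Bool
let s : Bool
s : Bool
\r._ : i -> Bool
  unify Bool ~ Bool
x : Bool
  unify Bool ~ Bool
\t._ : j -> Bool
  unify i -> Bool ~ j -> Bool
  unify i ~ j
  unify Bool ~ Bool
a : k
  unify k ~ Int
a : Int
  unify Int ~ Int
\a._ : Int -> Bool
  unify j -> Bool ~ (Int -> Bool) -> l
  unify j ~ Int -> Bool
  unify Bool ~ l
_ _ : Bool

Answer: Bool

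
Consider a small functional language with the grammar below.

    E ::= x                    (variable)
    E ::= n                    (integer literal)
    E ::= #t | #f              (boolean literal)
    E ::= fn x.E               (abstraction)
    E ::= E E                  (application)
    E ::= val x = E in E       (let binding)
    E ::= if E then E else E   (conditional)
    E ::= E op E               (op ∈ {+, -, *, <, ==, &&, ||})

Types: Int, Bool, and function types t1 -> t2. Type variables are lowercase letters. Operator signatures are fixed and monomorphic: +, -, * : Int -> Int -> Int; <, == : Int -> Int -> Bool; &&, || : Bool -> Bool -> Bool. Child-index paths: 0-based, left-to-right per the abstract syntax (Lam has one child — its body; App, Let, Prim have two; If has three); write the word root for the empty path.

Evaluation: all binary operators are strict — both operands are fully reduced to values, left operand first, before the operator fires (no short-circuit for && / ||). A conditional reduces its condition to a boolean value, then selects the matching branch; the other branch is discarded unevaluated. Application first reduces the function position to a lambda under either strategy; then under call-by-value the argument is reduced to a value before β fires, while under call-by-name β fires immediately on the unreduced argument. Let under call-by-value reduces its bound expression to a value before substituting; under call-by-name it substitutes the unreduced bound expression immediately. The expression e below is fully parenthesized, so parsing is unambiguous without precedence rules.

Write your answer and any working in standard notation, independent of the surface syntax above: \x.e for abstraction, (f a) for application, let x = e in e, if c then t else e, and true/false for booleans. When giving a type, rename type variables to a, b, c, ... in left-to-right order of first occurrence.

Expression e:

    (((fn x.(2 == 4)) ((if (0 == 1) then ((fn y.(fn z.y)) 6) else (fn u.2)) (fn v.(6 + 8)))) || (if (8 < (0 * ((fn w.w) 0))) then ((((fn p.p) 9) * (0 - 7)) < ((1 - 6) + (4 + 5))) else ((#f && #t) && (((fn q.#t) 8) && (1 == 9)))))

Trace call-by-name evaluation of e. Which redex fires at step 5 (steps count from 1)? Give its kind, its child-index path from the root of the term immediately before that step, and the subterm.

Answer: delta at 1.0 : (8 < 0)

Trace:
step 0: (((\x.(2 == 4)) ((if (0 == 1) then ((\y.(\z.y)) 6) else (\u.2)) (\v.(6 + 8)))) || (if (8 < (0 * ((\w.w) 0))) then ((((\p.p) 9) * (0 - 7)) < ((1 - 6) + (4 + 5))) else ((false && true) && (((\q.true) 8) && (1 == 9)))))
step 1: [beta@0] ((2 == 4) || (if (8 < (0 * ((\w.w) 0))) then ((((\p.p) 9) * (0 - 7)) < ((1 - 6) + (4 + 5))) else ((false && true) && (((\q.true) 8) && (1 == 9)))))
step 2: [delta@0] (false || (if (8 < (0 * ((\w.w) 0))) then ((((\p.p) 9) * (0 - 7)) < ((1 - 6) + (4 + 5))) else ((false && true) && (((\q.true) 8) && (1 == 9)))))
step 3: [beta@1.0.1.1] (false || (if (8 < (0 * 0)) then ((((\p.p) 9) * (0 - 7)) < ((1 - 6) + (4 + 5))) else ((false && true) && (((\q.true) 8) && (1 == 9)))))
step 4: [delta@1.0.1] (false || (if (8 < 0) then ((((\p.p) 9) * (0 - 7)) < ((1 - 6) + (4 + 5))) else ((false && true) && (((\q.true) 8) && (1 == 9)))))
step 5: [delta@1.0] (false || (if false then ((((\p.p) 9) * (0 - 7)) < ((1 - 6) + (4 + 5))) else ((false && true) && (((\q.true) 8) && (1 == 9)))))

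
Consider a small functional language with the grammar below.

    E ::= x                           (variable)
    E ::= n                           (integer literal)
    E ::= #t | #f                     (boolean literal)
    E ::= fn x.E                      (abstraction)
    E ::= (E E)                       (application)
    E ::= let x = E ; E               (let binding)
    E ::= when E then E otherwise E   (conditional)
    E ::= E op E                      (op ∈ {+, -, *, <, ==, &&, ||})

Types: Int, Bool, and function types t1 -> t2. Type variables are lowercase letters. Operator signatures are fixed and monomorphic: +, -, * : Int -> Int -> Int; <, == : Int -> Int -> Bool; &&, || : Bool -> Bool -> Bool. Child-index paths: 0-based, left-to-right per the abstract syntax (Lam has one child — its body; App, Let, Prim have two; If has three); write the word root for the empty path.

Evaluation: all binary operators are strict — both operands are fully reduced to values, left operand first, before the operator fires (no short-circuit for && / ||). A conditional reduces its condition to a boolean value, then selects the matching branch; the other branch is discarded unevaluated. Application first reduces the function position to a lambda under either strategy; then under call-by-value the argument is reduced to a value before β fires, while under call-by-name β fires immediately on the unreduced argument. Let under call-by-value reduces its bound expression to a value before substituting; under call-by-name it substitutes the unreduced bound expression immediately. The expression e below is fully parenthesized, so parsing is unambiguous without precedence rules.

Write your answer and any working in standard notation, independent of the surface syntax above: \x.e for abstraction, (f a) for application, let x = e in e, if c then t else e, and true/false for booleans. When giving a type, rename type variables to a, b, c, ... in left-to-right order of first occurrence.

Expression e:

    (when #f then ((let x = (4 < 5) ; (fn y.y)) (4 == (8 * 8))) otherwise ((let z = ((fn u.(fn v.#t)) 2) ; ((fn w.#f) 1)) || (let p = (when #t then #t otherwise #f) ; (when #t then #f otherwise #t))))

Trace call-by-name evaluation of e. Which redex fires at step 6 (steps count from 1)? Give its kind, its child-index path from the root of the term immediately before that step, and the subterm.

Answer: delta at root : (false || false)

Derivation:
step 0: (if false then ((let x = (4 < 5) in (\y.y)) (4 == (8 * 8))) else ((let z = ((\u.(\v.true)) 2) in ((\w.false) 1)) || (let p = (if true then true else false) in (if true then false else true))))
step 1: [if@root] ((let z = ((\u.(\v.true)) 2) in ((\w.false) 1)) || (let p = (if true then true else false) in (if true then false else true)))
step 2: [let@0] (((\w.false) 1) || (let p = (if true then true else false) in (if true then false else true)))
step 3: [beta@0] (false || (let p = (if true then true else false) in (if true then false else true)))
step 4: [let@1] (false || (if true then false else true))
step 5: [if@1] (false || false)
step 6: [delta@root] false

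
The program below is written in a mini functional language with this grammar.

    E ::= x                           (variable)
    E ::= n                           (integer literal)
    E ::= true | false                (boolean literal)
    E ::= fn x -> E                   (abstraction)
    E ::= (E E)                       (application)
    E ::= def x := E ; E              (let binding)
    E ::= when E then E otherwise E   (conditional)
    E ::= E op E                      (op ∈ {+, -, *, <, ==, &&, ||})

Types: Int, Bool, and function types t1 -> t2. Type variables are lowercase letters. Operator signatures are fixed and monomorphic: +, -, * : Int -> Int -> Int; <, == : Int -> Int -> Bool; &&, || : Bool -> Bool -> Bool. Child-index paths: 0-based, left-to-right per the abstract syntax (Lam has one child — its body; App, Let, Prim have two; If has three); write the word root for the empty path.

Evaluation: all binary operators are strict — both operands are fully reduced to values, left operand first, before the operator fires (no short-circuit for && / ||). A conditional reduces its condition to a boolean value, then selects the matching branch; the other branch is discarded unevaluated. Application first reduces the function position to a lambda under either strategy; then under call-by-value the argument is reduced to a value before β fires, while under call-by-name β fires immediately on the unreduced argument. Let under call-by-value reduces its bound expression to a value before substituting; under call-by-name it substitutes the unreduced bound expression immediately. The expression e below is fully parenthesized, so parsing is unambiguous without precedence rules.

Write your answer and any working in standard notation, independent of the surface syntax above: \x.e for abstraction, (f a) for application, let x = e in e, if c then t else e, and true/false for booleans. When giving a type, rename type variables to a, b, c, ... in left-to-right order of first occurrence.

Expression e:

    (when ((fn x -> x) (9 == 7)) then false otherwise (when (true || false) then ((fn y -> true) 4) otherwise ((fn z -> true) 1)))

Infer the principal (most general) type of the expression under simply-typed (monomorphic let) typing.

Answer: Bool

Derivation:
x : a
\x._ : a -> a
  unify Int ~ Int
  unify Int ~ Int
  unify a -> a ~ Bool -> b
  unify a ~ Bool
  unify Bool ~ b
_ _ : Bool
  unify Bool ~ Bool
  unify Bool ~ Bool
  unify Bool ~ Bool
  unify Bool ~ Bool
\y._ : c -> Bool
  unify c -> Bool ~ Int -> d
  unify c ~ Int
  unify Bool ~ d
_ _ : Bool
\z._ : e -> Bool
  unify e -> Bool ~ Int -> f
  unify e ~ Int
  unify Bool ~ f
_ _ : Bool
  unify Bool ~ Bool
  unify Bool ~ Bool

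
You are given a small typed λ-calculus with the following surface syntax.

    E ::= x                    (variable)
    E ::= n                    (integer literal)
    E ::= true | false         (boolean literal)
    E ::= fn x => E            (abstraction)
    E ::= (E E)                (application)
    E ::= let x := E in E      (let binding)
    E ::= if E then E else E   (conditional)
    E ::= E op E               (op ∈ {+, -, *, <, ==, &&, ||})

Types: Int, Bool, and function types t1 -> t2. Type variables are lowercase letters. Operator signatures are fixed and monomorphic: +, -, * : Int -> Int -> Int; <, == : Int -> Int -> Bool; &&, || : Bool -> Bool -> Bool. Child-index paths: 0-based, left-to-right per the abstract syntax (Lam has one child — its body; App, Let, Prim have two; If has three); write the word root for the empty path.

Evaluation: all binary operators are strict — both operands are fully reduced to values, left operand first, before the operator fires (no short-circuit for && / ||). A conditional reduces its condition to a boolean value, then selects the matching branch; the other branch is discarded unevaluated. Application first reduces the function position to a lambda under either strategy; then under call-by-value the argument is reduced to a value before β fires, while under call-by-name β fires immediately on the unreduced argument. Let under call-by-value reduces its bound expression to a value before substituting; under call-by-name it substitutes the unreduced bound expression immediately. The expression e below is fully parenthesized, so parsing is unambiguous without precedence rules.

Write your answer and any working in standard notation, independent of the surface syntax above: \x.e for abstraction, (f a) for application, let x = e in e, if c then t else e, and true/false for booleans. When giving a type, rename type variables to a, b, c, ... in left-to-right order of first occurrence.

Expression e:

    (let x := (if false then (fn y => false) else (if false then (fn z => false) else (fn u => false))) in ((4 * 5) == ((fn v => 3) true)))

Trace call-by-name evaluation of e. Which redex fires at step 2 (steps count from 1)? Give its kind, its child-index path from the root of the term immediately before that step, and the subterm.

Working:
step 0: (let x = (if false then (\y.false) else (if false then (\z.false) else (\u.false))) in ((4 * 5) == ((\v.3) true)))
step 1: [let@root] ((4 * 5) == ((\v.3) true))
step 2: [delta@0] (20 == ((\v.3) true))

Answer: delta at 0 : (4 * 5)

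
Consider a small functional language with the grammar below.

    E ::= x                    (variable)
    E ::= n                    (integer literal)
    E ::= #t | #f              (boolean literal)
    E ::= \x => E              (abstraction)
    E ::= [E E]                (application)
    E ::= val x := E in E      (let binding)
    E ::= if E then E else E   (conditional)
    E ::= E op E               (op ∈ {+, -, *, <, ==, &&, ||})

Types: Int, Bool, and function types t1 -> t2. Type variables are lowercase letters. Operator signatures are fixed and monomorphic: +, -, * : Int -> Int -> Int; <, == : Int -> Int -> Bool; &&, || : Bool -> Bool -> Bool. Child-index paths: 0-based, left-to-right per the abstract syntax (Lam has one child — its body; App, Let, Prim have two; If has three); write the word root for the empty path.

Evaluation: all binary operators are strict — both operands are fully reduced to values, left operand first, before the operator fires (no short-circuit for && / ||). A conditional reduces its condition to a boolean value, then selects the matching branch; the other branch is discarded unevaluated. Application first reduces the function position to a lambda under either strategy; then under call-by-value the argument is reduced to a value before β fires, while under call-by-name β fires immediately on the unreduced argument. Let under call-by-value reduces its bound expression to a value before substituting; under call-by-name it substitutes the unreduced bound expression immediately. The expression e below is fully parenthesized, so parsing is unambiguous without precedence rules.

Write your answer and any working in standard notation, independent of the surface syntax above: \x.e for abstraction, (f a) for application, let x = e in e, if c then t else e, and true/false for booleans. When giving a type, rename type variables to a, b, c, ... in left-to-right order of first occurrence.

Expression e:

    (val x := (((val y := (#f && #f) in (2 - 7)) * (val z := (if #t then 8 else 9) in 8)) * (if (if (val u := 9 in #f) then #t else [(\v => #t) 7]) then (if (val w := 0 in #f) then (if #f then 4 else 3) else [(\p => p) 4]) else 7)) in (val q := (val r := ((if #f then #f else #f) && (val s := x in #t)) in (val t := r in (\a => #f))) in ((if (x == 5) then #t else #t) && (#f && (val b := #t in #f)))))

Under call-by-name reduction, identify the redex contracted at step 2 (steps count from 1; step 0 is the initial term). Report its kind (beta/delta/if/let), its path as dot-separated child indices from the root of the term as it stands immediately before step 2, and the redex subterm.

Answer: let at root : (let q = (let r = ((if false then false else false) && (let s = (((let y = (false && false) in (2 - 7)) * (let z = (if true then 8 else 9) in 8)) * (if (if (let u = 9 in false) then true else ((\v.true) 7)) then (if (let w = 0 in false) then (if false then 4 else 3) else ((\p.p) 4)) else 7)) in true)) in (let t = r in (\a.false))) in ((if ((((let y = (false && false) in (2 - 7)) * (let z = (if true then 8 else 9) in 8)) * (if (if (let u = 9 in false) then true else ((\v.true) 7)) then (if (let w = 0 in false) then (if false then 4 else 3) else ((\p.p) 4)) else 7)) == 5) then true else true) && (false && (let b = true in false))))

Working:
step 0: (let x = (((let y = (false && false) in (2 - 7)) * (let z = (if true then 8 else 9) in 8)) * (if (if (let u = 9 in false) then true else ((\v.true) 7)) then (if (let w = 0 in false) then (if false then 4 else 3) else ((\p.p) 4)) else 7)) in (let q = (let r = ((if false then false else false) && (let s = x in true)) in (let t = r in (\a.false))) in ((if (x == 5) then true else true) && (false && (let b = true in false)))))
step 1: [let@root] (let q = (let r = ((if false then false else false) && (let s = (((let y = (false && false) in (2 - 7)) * (let z = (if true then 8 else 9) in 8)) * (if (if (let u = 9 in false) then true else ((\v.true) 7)) then (if (let w = 0 in false) then (if false then 4 else 3) else ((\p.p) 4)) else 7)) in true)) in (let t = r in (\a.false))) in ((if ((((let y = (false && false) in (2 - 7)) * (let z = (if true then 8 else 9) in 8)) * (if (if (let u = 9 in false) then true else ((\v.true) 7)) then (if (let w = 0 in false) then (if false then 4 else 3) else ((\p.p) 4)) else 7)) == 5) then true else true) && (false && (let b = true in false))))
step 2: [let@root] ((if ((((let y = (false && false) in (2 - 7)) * (let z = (if true then 8 else 9) in 8)) * (if (if (let u = 9 in false) then true else ((\v.true) 7)) then (if (let w = 0 in false) then (if false then 4 else 3) else ((\p.p) 4)) else 7)) == 5) then true else true) && (false && (let b = true in false)))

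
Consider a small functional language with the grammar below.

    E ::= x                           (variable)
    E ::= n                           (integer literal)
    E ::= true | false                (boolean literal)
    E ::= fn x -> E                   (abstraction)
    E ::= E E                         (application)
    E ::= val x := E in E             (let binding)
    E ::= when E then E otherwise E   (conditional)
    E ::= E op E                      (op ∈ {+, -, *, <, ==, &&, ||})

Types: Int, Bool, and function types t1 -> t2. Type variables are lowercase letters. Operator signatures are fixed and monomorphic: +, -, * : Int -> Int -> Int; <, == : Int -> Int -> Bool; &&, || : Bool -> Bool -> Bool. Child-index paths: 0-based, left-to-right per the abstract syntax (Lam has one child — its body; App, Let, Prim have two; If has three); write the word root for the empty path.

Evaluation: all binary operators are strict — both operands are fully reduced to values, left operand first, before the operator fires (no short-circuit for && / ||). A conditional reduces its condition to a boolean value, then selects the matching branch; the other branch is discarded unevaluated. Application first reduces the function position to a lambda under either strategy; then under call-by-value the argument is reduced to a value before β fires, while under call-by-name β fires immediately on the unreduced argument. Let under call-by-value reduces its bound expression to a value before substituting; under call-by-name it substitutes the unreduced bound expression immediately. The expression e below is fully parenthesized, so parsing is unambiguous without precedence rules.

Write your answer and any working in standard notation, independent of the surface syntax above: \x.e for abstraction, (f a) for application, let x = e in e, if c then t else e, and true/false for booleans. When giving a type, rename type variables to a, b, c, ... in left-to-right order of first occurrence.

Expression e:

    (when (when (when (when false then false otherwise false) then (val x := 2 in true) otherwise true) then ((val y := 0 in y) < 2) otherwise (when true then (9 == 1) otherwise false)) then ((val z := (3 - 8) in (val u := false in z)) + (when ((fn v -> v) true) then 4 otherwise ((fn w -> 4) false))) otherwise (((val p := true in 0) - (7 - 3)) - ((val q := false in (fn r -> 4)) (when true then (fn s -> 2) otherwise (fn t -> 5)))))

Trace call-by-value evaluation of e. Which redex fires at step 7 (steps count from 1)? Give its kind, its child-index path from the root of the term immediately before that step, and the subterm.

Derivation:
step 0: (if (if (if (if false then false else false) then (let x = 2 in true) else true) then ((let y = 0 in y) < 2) else (if true then (9 == 1) else false)) then ((let z = (3 - 8) in (let u = false in z)) + (if ((\v.v) true) then 4 else ((\w.4) false))) else (((let p = true in 0) - (7 - 3)) - ((let q = false in (\r.4)) (if true then (\s.2) else (\t.5)))))
step 1: [if@0.0.0] (if (if (if false then (let x = 2 in true) else true) then ((let y = 0 in y) < 2) else (if true then (9 == 1) else false)) then ((let z = (3 - 8) in (let u = false in z)) + (if ((\v.v) true) then 4 else ((\w.4) false))) else (((let p = true in 0) - (7 - 3)) - ((let q = false in (\r.4)) (if true then (\s.2) else (\t.5)))))
step 2: [if@0.0] (if (if true then ((let y = 0 in y) < 2) else (if true then (9 == 1) else false)) then ((let z = (3 - 8) in (let u = false in z)) + (if ((\v.v) true) then 4 else ((\w.4) false))) else (((let p = true in 0) - (7 - 3)) - ((let q = false in (\r.4)) (if true then (\s.2) else (\t.5)))))
step 3: [if@0] (if ((let y = 0 in y) < 2) then ((let z = (3 - 8) in (let u = false in z)) + (if ((\v.v) true) then 4 else ((\w.4) false))) else (((let p = true in 0) - (7 - 3)) - ((let q = false in (\r.4)) (if true then (\s.2) else (\t.5)))))
step 4: [let@0.0] (if (0 < 2) then ((let z = (3 - 8) in (let u = false in z)) + (if ((\v.v) true) then 4 else ((\w.4) false))) else (((let p = true in 0) - (7 - 3)) - ((let q = false in (\r.4)) (if true then (\s.2) else (\t.5)))))
step 5: [delta@0] (if true then ((let z = (3 - 8) in (let u = false in z)) + (if ((\v.v) true) then 4 else ((\w.4) false))) else (((let p = true in 0) - (7 - 3)) - ((let q = false in (\r.4)) (if true then (\s.2) else (\t.5)))))
step 6: [if@root] ((let z = (3 - 8) in (let u = false in z)) + (if ((\v.v) true) then 4 else ((\w.4) false)))
step 7: [delta@0.0] ((let z = -5 in (let u = false in z)) + (if ((\v.v) true) then 4 else ((\w.4) false)))

Answer: delta at 0.0 : (3 - 8)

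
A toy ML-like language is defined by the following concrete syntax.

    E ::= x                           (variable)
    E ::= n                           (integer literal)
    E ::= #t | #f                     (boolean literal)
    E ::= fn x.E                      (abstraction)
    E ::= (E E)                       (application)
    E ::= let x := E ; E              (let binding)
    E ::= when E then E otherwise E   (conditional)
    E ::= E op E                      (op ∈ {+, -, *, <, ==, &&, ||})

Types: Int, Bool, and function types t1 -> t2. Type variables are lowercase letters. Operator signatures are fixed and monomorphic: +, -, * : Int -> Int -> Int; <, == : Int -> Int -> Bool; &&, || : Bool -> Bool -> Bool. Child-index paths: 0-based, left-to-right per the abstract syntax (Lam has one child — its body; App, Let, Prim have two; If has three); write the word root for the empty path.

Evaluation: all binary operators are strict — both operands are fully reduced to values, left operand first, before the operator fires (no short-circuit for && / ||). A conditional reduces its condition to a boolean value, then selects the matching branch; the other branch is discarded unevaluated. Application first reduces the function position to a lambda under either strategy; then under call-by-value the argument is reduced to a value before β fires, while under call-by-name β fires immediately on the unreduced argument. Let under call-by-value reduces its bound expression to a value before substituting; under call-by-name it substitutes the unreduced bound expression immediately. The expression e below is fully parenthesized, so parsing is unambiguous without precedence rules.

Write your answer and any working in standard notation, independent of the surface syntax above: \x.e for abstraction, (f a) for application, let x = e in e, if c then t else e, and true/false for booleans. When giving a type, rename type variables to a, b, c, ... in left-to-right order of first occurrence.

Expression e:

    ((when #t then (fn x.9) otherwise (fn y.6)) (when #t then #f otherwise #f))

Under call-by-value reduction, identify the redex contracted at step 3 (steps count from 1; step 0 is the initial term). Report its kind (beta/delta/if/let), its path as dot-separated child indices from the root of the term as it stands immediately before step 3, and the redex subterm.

Trace:
step 0: ((if true then (\x.9) else (\y.6)) (if true then false else false))
step 1: [if@0] ((\x.9) (if true then false else false))
step 2: [if@1] ((\x.9) false)
step 3: [beta@root] 9

Answer: beta at root : ((\x.9) false)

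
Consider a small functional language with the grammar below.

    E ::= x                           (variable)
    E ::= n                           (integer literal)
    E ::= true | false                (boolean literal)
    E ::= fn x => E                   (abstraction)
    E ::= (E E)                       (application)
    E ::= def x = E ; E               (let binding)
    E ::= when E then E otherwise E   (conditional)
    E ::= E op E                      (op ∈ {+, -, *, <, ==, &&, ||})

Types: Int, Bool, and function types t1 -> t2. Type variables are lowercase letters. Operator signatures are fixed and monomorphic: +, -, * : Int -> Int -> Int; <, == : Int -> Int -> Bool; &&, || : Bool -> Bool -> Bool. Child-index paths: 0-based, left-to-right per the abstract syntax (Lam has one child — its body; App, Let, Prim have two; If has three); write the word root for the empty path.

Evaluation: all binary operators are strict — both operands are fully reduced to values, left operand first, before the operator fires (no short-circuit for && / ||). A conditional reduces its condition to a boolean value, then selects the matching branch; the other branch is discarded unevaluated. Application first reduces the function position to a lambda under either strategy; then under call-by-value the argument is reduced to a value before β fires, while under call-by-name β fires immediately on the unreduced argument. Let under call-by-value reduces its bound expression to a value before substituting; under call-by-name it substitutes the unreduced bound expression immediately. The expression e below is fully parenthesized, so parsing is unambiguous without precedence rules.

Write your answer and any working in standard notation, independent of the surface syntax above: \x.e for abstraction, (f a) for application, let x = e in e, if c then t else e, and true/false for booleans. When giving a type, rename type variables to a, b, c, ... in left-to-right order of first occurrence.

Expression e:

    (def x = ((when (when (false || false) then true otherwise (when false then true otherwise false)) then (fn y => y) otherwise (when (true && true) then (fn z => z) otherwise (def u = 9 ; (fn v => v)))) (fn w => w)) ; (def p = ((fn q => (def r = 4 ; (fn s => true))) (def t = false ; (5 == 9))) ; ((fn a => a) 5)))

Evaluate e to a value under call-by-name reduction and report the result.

Answer: 5

Working:
step 0: (let x = ((if (if (false || false) then true else (if false then true else false)) then (\y.y) else (if (true && true) then (\z.z) else (let u = 9 in (\v.v)))) (\w.w)) in (let p = ((\q.(let r = 4 in (\s.true))) (let t = false in (5 == 9))) in ((\a.a) 5)))
step 1: [let@root] (let p = ((\q.(let r = 4 in (\s.true))) (let t = false in (5 == 9))) in ((\a.a) 5))
step 2: [let@root] ((\a.a) 5)
step 3: [beta@root] 5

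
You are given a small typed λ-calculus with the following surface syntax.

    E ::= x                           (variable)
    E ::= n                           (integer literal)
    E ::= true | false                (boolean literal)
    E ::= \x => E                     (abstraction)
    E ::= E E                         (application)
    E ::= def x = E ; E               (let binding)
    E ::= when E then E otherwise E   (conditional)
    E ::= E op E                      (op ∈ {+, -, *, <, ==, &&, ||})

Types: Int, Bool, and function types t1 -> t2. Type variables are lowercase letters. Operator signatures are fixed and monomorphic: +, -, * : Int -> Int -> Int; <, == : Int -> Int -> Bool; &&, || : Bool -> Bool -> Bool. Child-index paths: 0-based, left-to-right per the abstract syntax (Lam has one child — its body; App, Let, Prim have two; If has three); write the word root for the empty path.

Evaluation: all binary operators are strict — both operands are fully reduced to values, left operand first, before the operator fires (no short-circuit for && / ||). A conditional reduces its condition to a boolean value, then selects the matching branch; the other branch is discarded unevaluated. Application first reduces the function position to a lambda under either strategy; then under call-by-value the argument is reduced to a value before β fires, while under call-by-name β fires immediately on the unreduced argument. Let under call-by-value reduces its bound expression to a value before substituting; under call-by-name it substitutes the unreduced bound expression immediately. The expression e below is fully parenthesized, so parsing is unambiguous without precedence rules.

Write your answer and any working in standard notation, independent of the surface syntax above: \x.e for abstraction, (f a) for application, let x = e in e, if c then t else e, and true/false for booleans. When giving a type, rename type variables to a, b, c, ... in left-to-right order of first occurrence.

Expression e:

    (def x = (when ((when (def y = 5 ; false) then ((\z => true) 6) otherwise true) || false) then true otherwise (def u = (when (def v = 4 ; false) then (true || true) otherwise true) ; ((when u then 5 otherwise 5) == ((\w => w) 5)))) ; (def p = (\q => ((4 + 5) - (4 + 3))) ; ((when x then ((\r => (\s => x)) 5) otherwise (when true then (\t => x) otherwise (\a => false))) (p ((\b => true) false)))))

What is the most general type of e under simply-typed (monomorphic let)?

Answer: Bool

Derivation:
let y : Int
  unify Bool ~ Bool
\z._ : a -> Bool
  unify a -> Bool ~ Int -> b
  unify a ~ Int
  unify Bool ~ b
_ _ : Bool
  unify Bool ~ Bool
  unify Bool ~ Bool
  unify Bool ~ Bool
  unify Bool ~ Bool
let v : Int
  unify Bool ~ Bool
  unify Bool ~ Bool
  unify Bool ~ Bool
  unify Bool ~ Bool
let u : Bool
u : Bool
  unify Bool ~ Bool
  unify Int ~ Int
  unify Int ~ Int
w : c
\w._ : c -> c
  unify c -> c ~ Int -> d
  unify c ~ Int
  unify Int ~ d
_ _ : Int
  unify Int ~ Int
  unify Bool ~ Bool
let x : Bool
  unify Int ~ Int
  unify Int ~ Int
  unify Int ~ Int
  unify Int ~ Int
  unify Int ~ Int
  unify Int ~ Int
\q._ : e -> Int
let p : e -> Int
x : Bool
  unify Bool ~ Bool
x : Bool
\s._ : g -> Bool
\r._ : f -> g -> Bool
  unify f -> g -> Bool ~ Int -> h
  unify f ~ Int
  unify g -> Bool ~ h
_ _ : g -> Bool
  unify Bool ~ Bool
x : Bool
\t._ : i -> Bool
\a._ : j -> Bool
  unify i -> Bool ~ j -> Bool
  unify i ~ j
  unify Bool ~ Bool
  unify g -> Bool ~ j -> Bool
  unify g ~ j
  unify Bool ~ Bool
p : e -> Int
\b._ : k -> Bool
  unify k -> Bool ~ Bool -> l
  unify k ~ Bool
  unify Bool ~ l
_ _ : Bool
  unify e -> Int ~ Bool -> m
  unify e ~ Bool
  unify Int ~ m
_ _ : Int
  unify j -> Bool ~ Int -> n
  unify j ~ Int
  unify Bool ~ n
_ _ : Bool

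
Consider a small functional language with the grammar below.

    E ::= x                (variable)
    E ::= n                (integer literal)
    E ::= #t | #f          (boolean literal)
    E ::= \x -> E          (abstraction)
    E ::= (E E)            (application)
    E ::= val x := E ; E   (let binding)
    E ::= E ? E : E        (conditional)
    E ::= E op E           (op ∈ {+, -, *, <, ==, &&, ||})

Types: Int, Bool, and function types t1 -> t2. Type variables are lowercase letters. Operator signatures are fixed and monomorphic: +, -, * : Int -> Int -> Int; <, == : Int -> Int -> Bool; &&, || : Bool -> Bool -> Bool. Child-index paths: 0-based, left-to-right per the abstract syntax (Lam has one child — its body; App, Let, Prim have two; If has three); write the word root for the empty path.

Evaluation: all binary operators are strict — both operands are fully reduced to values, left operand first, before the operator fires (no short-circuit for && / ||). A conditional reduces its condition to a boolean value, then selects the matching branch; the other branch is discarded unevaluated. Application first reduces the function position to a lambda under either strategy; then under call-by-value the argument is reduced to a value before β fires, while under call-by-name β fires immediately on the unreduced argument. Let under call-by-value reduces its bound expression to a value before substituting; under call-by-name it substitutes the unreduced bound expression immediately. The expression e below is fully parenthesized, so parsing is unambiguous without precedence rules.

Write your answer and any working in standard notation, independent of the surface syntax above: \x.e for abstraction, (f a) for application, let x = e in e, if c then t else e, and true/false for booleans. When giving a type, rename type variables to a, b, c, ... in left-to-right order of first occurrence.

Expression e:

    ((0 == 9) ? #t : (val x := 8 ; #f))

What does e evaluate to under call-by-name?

Working:
step 0: (if (0 == 9) then true else (let x = 8 in false))
step 1: [delta@0] (if false then true else (let x = 8 in false))
step 2: [if@root] (let x = 8 in false)
step 3: [let@root] false

Answer: false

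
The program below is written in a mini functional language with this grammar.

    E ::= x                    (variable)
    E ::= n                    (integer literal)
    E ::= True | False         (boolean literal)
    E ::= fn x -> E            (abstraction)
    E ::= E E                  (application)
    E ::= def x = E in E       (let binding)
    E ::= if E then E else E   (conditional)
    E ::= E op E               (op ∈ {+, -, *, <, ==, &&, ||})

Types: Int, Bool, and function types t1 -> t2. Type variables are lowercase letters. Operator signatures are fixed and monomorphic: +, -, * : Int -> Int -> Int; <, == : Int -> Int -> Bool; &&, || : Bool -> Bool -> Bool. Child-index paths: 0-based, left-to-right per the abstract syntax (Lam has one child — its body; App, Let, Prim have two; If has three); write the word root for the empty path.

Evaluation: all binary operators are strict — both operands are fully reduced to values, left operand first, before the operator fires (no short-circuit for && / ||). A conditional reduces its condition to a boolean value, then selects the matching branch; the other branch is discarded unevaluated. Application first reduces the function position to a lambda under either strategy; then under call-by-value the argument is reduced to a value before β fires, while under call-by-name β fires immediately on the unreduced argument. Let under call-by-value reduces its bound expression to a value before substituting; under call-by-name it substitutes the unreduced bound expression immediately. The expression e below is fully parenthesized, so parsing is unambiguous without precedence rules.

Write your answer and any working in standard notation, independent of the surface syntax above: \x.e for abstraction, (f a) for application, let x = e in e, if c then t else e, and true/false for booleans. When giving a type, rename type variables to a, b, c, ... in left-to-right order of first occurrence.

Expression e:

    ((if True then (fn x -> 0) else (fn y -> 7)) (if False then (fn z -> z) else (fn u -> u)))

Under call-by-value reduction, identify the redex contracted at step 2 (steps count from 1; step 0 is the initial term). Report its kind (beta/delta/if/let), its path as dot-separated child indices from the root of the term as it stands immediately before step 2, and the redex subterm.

Answer: if at 1 : (if false then (\z.z) else (\u.u))

Derivation:
step 0: ((if true then (\x.0) else (\y.7)) (if false then (\z.z) else (\u.u)))
step 1: [if@0] ((\x.0) (if false then (\z.z) else (\u.u)))
step 2: [if@1] ((\x.0) (\u.u))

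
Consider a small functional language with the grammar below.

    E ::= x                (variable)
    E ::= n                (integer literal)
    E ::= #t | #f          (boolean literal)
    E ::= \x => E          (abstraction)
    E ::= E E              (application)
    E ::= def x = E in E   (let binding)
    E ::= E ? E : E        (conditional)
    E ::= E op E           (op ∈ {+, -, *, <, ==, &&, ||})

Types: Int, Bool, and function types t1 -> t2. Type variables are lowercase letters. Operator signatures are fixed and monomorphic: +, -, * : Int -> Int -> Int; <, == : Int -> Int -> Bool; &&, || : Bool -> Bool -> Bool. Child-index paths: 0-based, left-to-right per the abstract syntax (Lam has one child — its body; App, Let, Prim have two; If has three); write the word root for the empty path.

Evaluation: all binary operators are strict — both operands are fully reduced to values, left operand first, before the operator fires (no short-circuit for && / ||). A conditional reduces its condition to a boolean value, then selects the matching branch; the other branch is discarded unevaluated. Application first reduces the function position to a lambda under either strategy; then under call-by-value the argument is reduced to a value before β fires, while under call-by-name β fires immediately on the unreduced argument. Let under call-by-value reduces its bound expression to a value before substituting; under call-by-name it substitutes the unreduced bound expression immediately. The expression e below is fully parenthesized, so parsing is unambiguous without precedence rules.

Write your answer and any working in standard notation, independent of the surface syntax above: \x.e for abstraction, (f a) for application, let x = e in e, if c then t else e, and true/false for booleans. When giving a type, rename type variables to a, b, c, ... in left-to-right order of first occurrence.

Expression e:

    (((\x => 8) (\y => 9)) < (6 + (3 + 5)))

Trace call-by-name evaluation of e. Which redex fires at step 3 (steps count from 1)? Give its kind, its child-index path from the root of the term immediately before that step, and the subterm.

Trace:
step 0: (((\x.8) (\y.9)) < (6 + (3 + 5)))
step 1: [beta@0] (8 < (6 + (3 + 5)))
step 2: [delta@1.1] (8 < (6 + 8))
step 3: [delta@1] (8 < 14)

Answer: delta at 1 : (6 + 8)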